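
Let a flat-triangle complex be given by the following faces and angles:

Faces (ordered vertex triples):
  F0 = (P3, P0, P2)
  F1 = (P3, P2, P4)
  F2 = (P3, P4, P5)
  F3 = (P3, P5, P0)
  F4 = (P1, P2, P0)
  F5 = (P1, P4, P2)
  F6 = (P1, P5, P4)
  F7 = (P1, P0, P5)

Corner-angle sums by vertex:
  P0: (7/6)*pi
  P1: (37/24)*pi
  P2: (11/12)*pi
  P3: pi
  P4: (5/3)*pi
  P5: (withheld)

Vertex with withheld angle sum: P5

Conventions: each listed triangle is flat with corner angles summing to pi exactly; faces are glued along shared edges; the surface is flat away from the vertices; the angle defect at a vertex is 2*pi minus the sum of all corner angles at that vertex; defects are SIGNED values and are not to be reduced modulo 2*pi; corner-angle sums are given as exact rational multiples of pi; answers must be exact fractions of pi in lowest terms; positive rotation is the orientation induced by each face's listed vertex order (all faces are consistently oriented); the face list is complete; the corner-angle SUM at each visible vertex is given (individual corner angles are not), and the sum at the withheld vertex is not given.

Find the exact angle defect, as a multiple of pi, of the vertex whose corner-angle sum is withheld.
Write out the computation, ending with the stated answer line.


V = 6, E = 12, F = 8; chi = V - E + F = 2
Gauss-Bonnet: total defect = 2*pi*chi = 4*pi; visible defects sum to (89/24)*pi

Answer: defect(P5) = (7/24)*pi


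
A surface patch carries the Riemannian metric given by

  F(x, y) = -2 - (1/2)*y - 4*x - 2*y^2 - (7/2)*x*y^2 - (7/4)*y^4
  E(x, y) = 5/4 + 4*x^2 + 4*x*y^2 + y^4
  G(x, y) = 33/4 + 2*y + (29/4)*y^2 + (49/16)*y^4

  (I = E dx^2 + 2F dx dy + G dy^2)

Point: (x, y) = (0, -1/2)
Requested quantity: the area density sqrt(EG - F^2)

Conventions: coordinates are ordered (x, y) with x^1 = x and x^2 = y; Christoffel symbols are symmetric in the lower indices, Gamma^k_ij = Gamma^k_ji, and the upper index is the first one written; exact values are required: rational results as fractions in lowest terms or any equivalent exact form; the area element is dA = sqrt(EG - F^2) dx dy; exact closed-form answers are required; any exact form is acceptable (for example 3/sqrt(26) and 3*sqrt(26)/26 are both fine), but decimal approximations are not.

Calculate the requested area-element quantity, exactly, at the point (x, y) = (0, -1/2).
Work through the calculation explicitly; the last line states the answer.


E = 21/16, F = -151/64, G = 2369/256; EG - F^2 = 6737/1024

Answer: sqrt(EG - F^2) = sqrt(6737)/32


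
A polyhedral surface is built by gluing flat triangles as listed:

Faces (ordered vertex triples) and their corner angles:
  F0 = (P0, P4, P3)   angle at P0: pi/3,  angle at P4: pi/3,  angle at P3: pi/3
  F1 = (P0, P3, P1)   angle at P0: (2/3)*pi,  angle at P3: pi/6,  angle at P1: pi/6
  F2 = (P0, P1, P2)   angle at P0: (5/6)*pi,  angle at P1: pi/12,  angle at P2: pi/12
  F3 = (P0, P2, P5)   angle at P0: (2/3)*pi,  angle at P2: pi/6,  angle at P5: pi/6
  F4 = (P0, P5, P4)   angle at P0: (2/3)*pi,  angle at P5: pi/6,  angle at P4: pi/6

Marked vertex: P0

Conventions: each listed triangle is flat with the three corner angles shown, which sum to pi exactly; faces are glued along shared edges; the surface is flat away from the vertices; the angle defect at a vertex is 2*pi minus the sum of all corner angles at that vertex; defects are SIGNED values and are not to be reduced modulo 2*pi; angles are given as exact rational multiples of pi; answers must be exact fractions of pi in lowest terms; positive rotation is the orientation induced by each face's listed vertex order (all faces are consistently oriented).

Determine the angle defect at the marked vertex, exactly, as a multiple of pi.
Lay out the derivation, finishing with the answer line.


Sum of corner angles at P0: (19/6)*pi
defect = 2*pi - (19/6)*pi

Answer: defect(P0) = (-7/6)*pi


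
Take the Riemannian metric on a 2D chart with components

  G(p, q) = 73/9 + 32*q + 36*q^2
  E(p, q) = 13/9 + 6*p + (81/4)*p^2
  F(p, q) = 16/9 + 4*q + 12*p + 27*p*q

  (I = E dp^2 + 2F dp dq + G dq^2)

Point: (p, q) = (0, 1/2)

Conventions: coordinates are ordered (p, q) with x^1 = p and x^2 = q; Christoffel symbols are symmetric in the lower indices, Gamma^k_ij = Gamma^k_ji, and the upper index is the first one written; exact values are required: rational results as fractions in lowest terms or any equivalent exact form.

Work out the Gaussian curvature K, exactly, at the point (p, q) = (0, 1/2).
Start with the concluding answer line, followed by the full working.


Answer: K = 2187/91204

E = 13/9, F = 34/9, G = 298/9, EG - F^2 = 302/9 at the point
E_p = 6, E_q = 0, F_p = 51/2, F_q = 4, G_p = 0, G_q = 68
E_qq = 0, F_pq = 27, G_pp = 0
K follows from Brioschi's formula, (det M1 - det M2)/(EG - F^2)^2.
M1 = [[-E_qq/2 + F_pq - G_pp/2, E_p/2, F_p - E_q/2], [F_q - G_p/2, E, F], [G_q/2, F, G]] = [[27, 3, 51/2], [4, 13/9, 34/9], [34, 34/9, 298/9]]; det M1 = 27
M2 = [[0, E_q/2, G_p/2], [E_q/2, E, F], [G_p/2, F, G]] = [[0, 0, 0], [0, 13/9, 34/9], [0, 34/9, 298/9]]; det M2 = 0
det M1 - det M2 = 27; K = 27 / (302/9)^2 = 2187/91204


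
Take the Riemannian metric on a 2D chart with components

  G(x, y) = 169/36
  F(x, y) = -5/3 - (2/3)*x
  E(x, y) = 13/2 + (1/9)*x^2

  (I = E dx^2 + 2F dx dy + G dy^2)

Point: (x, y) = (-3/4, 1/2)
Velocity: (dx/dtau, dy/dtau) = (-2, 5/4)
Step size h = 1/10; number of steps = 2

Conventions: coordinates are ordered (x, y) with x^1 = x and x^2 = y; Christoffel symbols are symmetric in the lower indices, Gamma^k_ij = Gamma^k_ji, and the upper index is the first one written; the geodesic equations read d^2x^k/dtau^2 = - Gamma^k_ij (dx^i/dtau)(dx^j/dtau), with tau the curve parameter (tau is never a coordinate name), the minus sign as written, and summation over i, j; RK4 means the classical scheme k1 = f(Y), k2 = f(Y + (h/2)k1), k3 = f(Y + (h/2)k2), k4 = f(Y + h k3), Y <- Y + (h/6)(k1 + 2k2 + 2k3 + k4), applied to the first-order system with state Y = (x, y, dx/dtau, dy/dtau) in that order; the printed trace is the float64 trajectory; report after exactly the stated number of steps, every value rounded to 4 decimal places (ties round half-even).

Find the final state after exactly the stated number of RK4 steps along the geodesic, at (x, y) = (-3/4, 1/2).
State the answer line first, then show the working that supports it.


Answer: x = -1.1469, y = 0.7620, dx/dtau = -1.9688, dy/dtau = 1.3687

f(Y) = (dx/dtau, dy/dtau, -Gamma^x_ij Y'^i Y'^j, -Gamma^y_ij Y'^i Y'^j) with the Gammas evaluated at the stage position; h = 0.100000; intermediate values shown to 6 dp
step 0: x = -0.7500, y = 0.5000, dx/dtau = -2.0000, dy/dtau = 1.2500
step 1:
  k1: at (x, y) = (-0.750000, 0.500000), (dx/dtau, dy/dtau) = (-2.000000, 1.250000); Gamma_xxx = -0.039699, Gamma_xxy = 0.000000, Gamma_xyy = 0.000000, Gamma_yxx = -0.151878, Gamma_yxy = 0.000000, Gamma_yyy = 0.000000; k1 = (-2.000000, 1.250000, 0.158796, 0.607511)
  k2: at (x, y) = (-0.850000, 0.562500), (dx/dtau, dy/dtau) = (-1.992060, 1.280376); Gamma_xxx = -0.039645, Gamma_xxy = 0.000000, Gamma_xyy = 0.000000, Gamma_yxx = -0.151301, Gamma_yxy = 0.000000, Gamma_yyy = 0.000000; k2 = (-1.992060, 1.280376, 0.157324, 0.600410)
  k3: at (x, y) = (-0.849603, 0.564019), (dx/dtau, dy/dtau) = (-1.992134, 1.280021); Gamma_xxx = -0.039645, Gamma_xxy = 0.000000, Gamma_xyy = 0.000000, Gamma_yxx = -0.151304, Gamma_yxy = 0.000000, Gamma_yyy = 0.000000; k3 = (-1.992134, 1.280021, 0.157336, 0.600464)
  k4: at (x, y) = (-0.949213, 0.628002), (dx/dtau, dy/dtau) = (-1.984266, 1.310046); Gamma_xxx = -0.039591, Gamma_xxy = 0.000000, Gamma_xyy = 0.000000, Gamma_yxx = -0.150731, Gamma_yxy = 0.000000, Gamma_yyy = 0.000000; k4 = (-1.984266, 1.310046, 0.155881, 0.593475)
  Y <- Y + (h/6)(k1 + 2k2 + 2k3 + k4): x = -0.9492, y = 0.6280, dx/dtau = -1.9843, dy/dtau = 1.3100
step 2:
  k1: at (x, y) = (-0.949211, 0.628014), (dx/dtau, dy/dtau) = (-1.984267, 1.310046); Gamma_xxx = -0.039591, Gamma_xxy = 0.000000, Gamma_xyy = 0.000000, Gamma_yxx = -0.150731, Gamma_yxy = 0.000000, Gamma_yyy = 0.000000; k1 = (-1.984267, 1.310046, 0.155881, 0.593475)
  k2: at (x, y) = (-1.048424, 0.693516), (dx/dtau, dy/dtau) = (-1.976473, 1.339719); Gamma_xxx = -0.039535, Gamma_xxy = 0.000000, Gamma_xyy = 0.000000, Gamma_yxx = -0.150162, Gamma_yxy = 0.000000, Gamma_yyy = 0.000000; k2 = (-1.976473, 1.339719, 0.154441, 0.586598)
  k3: at (x, y) = (-1.048035, 0.695000), (dx/dtau, dy/dtau) = (-1.976545, 1.339375); Gamma_xxx = -0.039535, Gamma_xxy = 0.000000, Gamma_xyy = 0.000000, Gamma_yxx = -0.150164, Gamma_yxy = 0.000000, Gamma_yyy = 0.000000; k3 = (-1.976545, 1.339375, 0.154453, 0.586649)
  k4: at (x, y) = (-1.146865, 0.761952), (dx/dtau, dy/dtau) = (-1.968821, 1.368710); Gamma_xxx = -0.039479, Gamma_xxy = 0.000000, Gamma_xyy = 0.000000, Gamma_yxx = -0.149598, Gamma_yxy = 0.000000, Gamma_yyy = 0.000000; k4 = (-1.968821, 1.368710, 0.153029, 0.579881)
  Y <- Y + (h/6)(k1 + 2k2 + 2k3 + k4): x = -1.1469, y = 0.7620, dx/dtau = -1.9688, dy/dtau = 1.3687


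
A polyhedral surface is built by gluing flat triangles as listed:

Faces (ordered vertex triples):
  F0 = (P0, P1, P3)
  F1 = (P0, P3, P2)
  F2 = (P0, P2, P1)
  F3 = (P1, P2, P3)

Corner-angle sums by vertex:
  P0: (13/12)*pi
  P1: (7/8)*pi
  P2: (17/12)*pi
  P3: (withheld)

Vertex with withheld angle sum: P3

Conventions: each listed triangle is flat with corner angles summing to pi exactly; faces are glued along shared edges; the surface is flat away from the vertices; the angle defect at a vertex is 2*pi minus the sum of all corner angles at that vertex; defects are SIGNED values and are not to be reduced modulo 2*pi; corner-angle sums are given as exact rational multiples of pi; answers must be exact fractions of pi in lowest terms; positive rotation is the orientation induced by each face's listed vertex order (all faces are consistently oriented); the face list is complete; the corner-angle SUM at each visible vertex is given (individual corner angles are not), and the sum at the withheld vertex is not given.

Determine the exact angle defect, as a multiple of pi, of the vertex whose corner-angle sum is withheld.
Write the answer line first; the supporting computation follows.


Answer: defect(P3) = (11/8)*pi

V = 4, E = 6, F = 4; chi = V - E + F = 2
Gauss-Bonnet: total defect = 2*pi*chi = 4*pi; visible defects sum to (21/8)*pi


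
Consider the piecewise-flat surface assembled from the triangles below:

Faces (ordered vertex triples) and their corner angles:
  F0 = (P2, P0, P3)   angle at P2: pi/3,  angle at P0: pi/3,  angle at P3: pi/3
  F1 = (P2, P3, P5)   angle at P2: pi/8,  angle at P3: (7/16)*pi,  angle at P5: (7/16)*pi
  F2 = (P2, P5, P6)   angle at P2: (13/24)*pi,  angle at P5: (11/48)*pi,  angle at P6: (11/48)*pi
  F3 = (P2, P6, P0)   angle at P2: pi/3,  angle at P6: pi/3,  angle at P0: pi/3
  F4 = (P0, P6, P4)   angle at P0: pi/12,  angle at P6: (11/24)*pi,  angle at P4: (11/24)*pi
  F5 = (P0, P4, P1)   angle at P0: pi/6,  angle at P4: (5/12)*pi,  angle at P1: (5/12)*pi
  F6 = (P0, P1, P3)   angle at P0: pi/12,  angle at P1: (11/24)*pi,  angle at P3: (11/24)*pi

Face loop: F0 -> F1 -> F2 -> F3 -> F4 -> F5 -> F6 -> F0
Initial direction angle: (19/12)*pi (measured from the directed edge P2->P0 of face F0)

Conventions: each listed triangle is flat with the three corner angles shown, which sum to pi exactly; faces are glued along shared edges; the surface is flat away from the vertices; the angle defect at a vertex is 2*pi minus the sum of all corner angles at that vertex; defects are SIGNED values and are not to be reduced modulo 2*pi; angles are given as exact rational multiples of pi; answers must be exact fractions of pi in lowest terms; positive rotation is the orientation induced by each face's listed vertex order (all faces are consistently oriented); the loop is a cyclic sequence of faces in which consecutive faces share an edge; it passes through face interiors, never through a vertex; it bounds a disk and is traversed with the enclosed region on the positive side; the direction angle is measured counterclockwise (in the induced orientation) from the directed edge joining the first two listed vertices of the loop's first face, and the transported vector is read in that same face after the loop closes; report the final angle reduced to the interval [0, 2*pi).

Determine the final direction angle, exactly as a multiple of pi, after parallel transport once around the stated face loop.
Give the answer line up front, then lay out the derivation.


Answer: final direction angle = (5/4)*pi

enclosed vertex P0: corner angles sum to pi, defect = 2*pi - pi = pi
enclosed vertex P2: corner angles sum to (4/3)*pi, defect = 2*pi - (4/3)*pi = (2/3)*pi
the final direction is the initial angle plus the enclosed defects, taken mod 2*pi in the induced orientation
final angle = (19/12)*pi + (5/3)*pi = (5/4)*pi (mod 2*pi)


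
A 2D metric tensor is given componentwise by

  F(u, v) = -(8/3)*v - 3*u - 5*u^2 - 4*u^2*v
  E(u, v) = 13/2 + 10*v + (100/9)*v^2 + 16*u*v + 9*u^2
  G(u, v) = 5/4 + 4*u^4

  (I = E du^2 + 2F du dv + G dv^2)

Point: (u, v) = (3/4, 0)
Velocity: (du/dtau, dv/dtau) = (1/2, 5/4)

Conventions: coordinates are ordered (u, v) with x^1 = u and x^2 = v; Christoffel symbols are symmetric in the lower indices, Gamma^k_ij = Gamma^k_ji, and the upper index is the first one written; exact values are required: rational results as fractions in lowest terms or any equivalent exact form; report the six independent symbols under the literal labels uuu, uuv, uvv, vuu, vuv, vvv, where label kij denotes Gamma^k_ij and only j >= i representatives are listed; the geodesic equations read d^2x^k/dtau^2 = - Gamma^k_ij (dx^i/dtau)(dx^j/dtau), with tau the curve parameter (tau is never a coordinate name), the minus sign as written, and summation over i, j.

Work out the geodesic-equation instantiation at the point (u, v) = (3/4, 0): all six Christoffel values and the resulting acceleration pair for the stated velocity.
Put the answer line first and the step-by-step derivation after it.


Answer: Gamma_uuu = -94068/3541, Gamma_uuv = 45832/3541, Gamma_uvv = -64078/10623, Gamma_vuu = -219568/3541, Gamma_vuv = 96984/3541, Gamma_vvv = -42984/3541; accelerations (d^2u/dtau^2, d^2v/dtau^2) = (-9577/84984, 1649/7082)

E = 185/16, F = -81/16, G = 161/64 at the point
E_u = 27/2, E_v = 22, F_u = -21/2, F_v = -59/12, G_u = 27/4, G_v = 0
EG - F^2 = 3541/1024;  g^inv = (1024/3541) * [[161/64, 81/16], [81/16, 185/16]]
first-kind symbols [ij,l] = (1/2)(d_i g_jl + d_j g_il - d_l g_ij): [uu,u] = E_u/2 = 27/4, [uu,v] = F_u - E_v/2 = -43/2, [uv,u] = E_v/2 = 11, [uv,v] = G_u/2 = 27/8, [vv,u] = F_v - G_u/2 = -199/24, [vv,v] = G_v/2 = 0
Gamma^u_ij = (G*[ij,u] - F*[ij,v])/(EG - F^2), Gamma^v_ij = (E*[ij,v] - F*[ij,u])/(EG - F^2)
Gamma_uuu = -94068/3541, Gamma_uuv = 45832/3541, Gamma_uvv = -64078/10623, Gamma_vuu = -219568/3541, Gamma_vuv = 96984/3541, Gamma_vvv = -42984/3541
d^2u/dtau^2 = -(Gamma_uuu*(1/2)^2 + 2*Gamma_uuv*(1/2)*(5/4) + Gamma_uvv*(5/4)^2) = -9577/84984
d^2v/dtau^2 = -(Gamma_vuu*(1/2)^2 + 2*Gamma_vuv*(1/2)*(5/4) + Gamma_vvv*(5/4)^2) = 1649/7082


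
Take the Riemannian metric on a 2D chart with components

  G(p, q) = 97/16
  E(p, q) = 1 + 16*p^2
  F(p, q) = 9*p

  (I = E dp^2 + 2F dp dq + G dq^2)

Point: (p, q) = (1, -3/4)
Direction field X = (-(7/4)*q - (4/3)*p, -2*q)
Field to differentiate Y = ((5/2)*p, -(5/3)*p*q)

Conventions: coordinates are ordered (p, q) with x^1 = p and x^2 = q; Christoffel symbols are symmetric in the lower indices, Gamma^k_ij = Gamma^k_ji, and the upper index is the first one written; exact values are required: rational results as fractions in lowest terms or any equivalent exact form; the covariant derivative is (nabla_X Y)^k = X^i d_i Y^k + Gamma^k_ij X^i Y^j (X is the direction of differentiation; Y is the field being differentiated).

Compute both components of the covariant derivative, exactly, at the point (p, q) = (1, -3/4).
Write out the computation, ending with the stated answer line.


E = 17, F = 9, G = 97/16 at the point
E_p = 32, E_q = 0, F_p = 9, F_q = 0, G_p = 0, G_q = 0
EG - F^2 = 353/16;  g^inv = (16/353) * [[97/16, -9], [-9, 17]]
first-kind symbols [ij,l] = (1/2)(d_i g_jl + d_j g_il - d_l g_ij): [pp,p] = E_p/2 = 16, [pp,q] = F_p - E_q/2 = 9, [pq,p] = E_q/2 = 0, [pq,q] = G_p/2 = 0, [qq,p] = F_q - G_p/2 = 0, [qq,q] = G_q/2 = 0
Gamma^p_ij = (G*[ij,p] - F*[ij,q])/(EG - F^2), Gamma^q_ij = (E*[ij,q] - F*[ij,p])/(EG - F^2)
Gamma_ppp = 256/353, Gamma_ppq = 0, Gamma_pqq = 0, Gamma_qpp = 144/353, Gamma_qpq = 0, Gamma_qqq = 0
X = (-1/48, 3/2), Y = (5/2, 5/4) at the point

Answer: (nabla_X Y)^p = -1015/11296, (nabla_X Y)^q = -172645/67776


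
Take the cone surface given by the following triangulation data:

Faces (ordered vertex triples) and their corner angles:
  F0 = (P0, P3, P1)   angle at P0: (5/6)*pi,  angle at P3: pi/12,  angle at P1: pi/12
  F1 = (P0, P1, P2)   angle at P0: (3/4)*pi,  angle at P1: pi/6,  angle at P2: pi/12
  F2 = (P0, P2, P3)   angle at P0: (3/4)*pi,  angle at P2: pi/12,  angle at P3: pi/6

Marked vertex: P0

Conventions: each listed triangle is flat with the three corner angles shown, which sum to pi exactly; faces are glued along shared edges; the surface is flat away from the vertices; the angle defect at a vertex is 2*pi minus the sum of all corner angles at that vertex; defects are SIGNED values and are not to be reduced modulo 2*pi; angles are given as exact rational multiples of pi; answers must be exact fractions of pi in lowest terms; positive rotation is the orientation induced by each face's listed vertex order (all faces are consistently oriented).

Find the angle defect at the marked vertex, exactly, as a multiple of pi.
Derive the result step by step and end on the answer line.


Sum of corner angles at P0: (7/3)*pi
defect = 2*pi - (7/3)*pi

Answer: defect(P0) = -pi/3


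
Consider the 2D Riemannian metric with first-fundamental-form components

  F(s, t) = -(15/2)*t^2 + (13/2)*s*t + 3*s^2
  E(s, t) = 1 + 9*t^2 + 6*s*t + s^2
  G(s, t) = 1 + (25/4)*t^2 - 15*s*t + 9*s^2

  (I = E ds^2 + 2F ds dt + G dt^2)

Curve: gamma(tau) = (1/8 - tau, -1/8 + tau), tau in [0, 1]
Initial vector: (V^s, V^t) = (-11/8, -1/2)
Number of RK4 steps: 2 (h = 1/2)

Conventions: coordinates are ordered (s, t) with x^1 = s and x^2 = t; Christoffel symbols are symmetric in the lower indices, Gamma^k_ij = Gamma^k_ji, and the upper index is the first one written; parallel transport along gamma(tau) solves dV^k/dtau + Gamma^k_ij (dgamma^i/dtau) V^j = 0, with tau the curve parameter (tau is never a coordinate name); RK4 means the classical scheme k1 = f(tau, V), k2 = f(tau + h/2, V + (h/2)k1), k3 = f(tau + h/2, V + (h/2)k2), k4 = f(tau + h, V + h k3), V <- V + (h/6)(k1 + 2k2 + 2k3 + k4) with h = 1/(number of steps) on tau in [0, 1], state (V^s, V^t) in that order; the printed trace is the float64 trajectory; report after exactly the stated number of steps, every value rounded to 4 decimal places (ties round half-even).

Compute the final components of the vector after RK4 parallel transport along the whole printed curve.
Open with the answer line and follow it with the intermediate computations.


Answer: V^s = -1.3750, V^t = -0.5000

gamma'(tau) = (-1, 1); f(tau, V)^k = -Gamma^k_ij(gamma(tau)) gamma'^i(tau) V^j; h = 1/2; intermediate values shown to 6 dp
curve data and Christoffel symbols at the stage parameters:
  tau = 0.000000: gamma = (0.125000, -0.125000), gamma' = (-1.000000, 1.000000); Gamma_sss = -0.162850, Gamma_sst = -0.488550, Gamma_stt = 0.407125, Gamma_tss = 0.447837, Gamma_tst = 1.343511, Gamma_ttt = -1.119593
  tau = 0.250000: gamma = (-0.125000, 0.125000), gamma' = (-1.000000, 1.000000); Gamma_sss = 0.162850, Gamma_sst = 0.488550, Gamma_stt = -0.407125, Gamma_tss = -0.447837, Gamma_tst = -1.343511, Gamma_ttt = 1.119593
  tau = 0.500000: gamma = (-0.375000, 0.375000), gamma' = (-1.000000, 1.000000); Gamma_sss = 0.128946, Gamma_sst = 0.386837, Gamma_stt = -0.322364, Gamma_tss = -0.354600, Gamma_tst = -1.063801, Gamma_ttt = 0.886501
  tau = 0.750000: gamma = (-0.625000, 0.625000), gamma' = (-1.000000, 1.000000); Gamma_sss = 0.086933, Gamma_sst = 0.260799, Gamma_stt = -0.217332, Gamma_tss = -0.239065, Gamma_tst = -0.717196, Gamma_ttt = 0.597664
  tau = 1.000000: gamma = (-0.875000, 0.875000), gamma' = (-1.000000, 1.000000); Gamma_sss = 0.064285, Gamma_sst = 0.192854, Gamma_stt = -0.160712, Gamma_tss = -0.176783, Gamma_tst = -0.530349, Gamma_ttt = 0.441957
step 0: V^s = -1.3750, V^t = -0.5000
step 1: k1 = (0.000000, 0.000000), k2 = (0.000000, 0.000000), k3 = (0.000000, 0.000000), k4 = (0.000000, 0.000000); V <- V + (h/6)(k1 + 2k2 + 2k3 + k4): V^s = -1.3750, V^t = -0.5000
step 2: k1 = (0.000000, 0.000000), k2 = (0.000000, 0.000000), k3 = (0.000000, 0.000000), k4 = (0.000000, 0.000000); V <- V + (h/6)(k1 + 2k2 + 2k3 + k4): V^s = -1.3750, V^t = -0.5000


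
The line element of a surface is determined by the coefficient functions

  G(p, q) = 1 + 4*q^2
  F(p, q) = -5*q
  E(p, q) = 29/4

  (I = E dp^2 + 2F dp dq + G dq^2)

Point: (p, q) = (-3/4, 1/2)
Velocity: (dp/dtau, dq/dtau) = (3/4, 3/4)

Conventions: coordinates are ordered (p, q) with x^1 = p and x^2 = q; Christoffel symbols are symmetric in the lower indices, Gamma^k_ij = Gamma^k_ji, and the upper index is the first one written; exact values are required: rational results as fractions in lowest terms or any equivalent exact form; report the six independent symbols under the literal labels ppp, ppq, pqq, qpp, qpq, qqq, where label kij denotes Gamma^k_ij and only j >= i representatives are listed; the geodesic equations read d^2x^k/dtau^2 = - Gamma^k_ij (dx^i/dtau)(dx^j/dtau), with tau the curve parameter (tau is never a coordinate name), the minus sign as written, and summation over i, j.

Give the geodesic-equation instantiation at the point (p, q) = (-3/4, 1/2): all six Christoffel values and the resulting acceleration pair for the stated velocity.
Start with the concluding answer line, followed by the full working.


Answer: Gamma_ppp = 0, Gamma_ppq = 0, Gamma_pqq = -20/33, Gamma_qpp = 0, Gamma_qpq = 0, Gamma_qqq = 8/33; accelerations (d^2p/dtau^2, d^2q/dtau^2) = (15/44, -3/22)

E = 29/4, F = -5/2, G = 2 at the point
E_p = 0, E_q = 0, F_p = 0, F_q = -5, G_p = 0, G_q = 4
EG - F^2 = 33/4;  g^inv = (4/33) * [[2, 5/2], [5/2, 29/4]]
first-kind symbols [ij,l] = (1/2)(d_i g_jl + d_j g_il - d_l g_ij): [pp,p] = E_p/2 = 0, [pp,q] = F_p - E_q/2 = 0, [pq,p] = E_q/2 = 0, [pq,q] = G_p/2 = 0, [qq,p] = F_q - G_p/2 = -5, [qq,q] = G_q/2 = 2
Gamma^p_ij = (G*[ij,p] - F*[ij,q])/(EG - F^2), Gamma^q_ij = (E*[ij,q] - F*[ij,p])/(EG - F^2)
Gamma_ppp = 0, Gamma_ppq = 0, Gamma_pqq = -20/33, Gamma_qpp = 0, Gamma_qpq = 0, Gamma_qqq = 8/33
d^2p/dtau^2 = -(Gamma_ppp*(3/4)^2 + 2*Gamma_ppq*(3/4)*(3/4) + Gamma_pqq*(3/4)^2) = 15/44
d^2q/dtau^2 = -(Gamma_qpp*(3/4)^2 + 2*Gamma_qpq*(3/4)*(3/4) + Gamma_qqq*(3/4)^2) = -3/22


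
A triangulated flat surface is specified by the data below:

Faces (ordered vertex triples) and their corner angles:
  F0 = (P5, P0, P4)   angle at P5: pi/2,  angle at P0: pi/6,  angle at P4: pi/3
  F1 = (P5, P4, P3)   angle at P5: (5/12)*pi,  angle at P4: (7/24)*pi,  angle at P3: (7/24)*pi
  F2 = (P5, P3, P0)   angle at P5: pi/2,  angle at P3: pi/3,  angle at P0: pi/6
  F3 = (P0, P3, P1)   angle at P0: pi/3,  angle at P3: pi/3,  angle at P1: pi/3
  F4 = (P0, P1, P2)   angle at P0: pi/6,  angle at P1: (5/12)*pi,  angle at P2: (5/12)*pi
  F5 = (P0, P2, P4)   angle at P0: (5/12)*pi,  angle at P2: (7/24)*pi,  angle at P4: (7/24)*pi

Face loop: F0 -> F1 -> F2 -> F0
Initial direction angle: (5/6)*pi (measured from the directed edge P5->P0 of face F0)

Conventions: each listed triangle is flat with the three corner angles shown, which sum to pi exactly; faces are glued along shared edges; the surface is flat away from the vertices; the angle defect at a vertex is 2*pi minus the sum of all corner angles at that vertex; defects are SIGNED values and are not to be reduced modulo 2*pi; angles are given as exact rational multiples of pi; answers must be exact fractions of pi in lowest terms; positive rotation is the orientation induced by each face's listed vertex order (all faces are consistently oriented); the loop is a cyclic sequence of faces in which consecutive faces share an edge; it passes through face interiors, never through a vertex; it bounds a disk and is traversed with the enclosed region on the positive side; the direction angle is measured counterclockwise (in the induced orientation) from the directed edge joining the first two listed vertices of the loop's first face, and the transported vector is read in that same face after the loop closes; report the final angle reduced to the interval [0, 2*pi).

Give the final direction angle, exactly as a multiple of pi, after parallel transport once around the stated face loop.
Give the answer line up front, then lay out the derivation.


Answer: final direction angle = (17/12)*pi

enclosed vertex P5: corner angles sum to (17/12)*pi, defect = 2*pi - (17/12)*pi = (7/12)*pi
the final direction is the initial angle plus the enclosed defects, taken mod 2*pi in the induced orientation
final angle = (5/6)*pi + (7/12)*pi = (17/12)*pi (mod 2*pi)


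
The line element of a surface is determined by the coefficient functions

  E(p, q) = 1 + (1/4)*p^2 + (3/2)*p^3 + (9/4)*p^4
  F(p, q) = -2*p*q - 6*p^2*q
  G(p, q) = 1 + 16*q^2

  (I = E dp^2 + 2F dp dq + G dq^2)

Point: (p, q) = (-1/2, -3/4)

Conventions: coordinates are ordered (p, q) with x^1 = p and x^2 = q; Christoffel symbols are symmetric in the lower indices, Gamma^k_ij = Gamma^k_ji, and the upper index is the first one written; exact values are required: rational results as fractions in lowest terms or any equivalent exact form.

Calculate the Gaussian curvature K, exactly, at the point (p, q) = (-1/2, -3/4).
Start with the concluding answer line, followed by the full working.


Answer: K = 16384/410881

E = 65/64, F = 3/8, G = 10, EG - F^2 = 641/64 at the point
E_p = -1/4, E_q = 0, F_p = -3, F_q = -1/2, G_p = 0, G_q = -24
E_qq = 0, F_pq = 4, G_pp = 0
Apply the Brioschi formula K = (det M1 - det M2)/(EG - F^2)^2 over the derivative matrices of E, F, G.
M1 = [[-E_qq/2 + F_pq - G_pp/2, E_p/2, F_p - E_q/2], [F_q - G_p/2, E, F], [G_q/2, F, G]] = [[4, -1/8, -3], [-1/2, 65/64, 3/8], [-12, 3/8, 10]]; det M1 = 4
M2 = [[0, E_q/2, G_p/2], [E_q/2, E, F], [G_p/2, F, G]] = [[0, 0, 0], [0, 65/64, 3/8], [0, 3/8, 10]]; det M2 = 0
det M1 - det M2 = 4; K = 4 / (641/64)^2 = 16384/410881


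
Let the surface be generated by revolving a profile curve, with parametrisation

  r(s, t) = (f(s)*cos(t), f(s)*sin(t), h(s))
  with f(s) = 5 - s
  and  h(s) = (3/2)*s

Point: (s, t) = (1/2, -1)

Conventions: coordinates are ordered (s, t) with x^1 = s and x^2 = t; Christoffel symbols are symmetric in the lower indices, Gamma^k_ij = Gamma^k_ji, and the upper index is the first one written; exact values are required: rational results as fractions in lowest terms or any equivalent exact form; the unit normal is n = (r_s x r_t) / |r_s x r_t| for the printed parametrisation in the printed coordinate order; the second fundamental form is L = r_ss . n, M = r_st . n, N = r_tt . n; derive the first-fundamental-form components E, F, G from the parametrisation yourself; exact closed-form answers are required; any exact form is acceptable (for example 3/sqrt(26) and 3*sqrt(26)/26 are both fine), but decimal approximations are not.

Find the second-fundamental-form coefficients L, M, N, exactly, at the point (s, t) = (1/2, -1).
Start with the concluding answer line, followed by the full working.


Answer: L = 0, M = 0, N = 27*sqrt(13)/26

f = 9/2, f' = -1, f'' = 0, h' = 3/2, h'' = 0
E = 13/4, F = 0, G = 81/4; answer radicand W^2 = 13/4
unnormalised second-form numerators: l = 0, m = 0, n = 27/4; L = l/sqrt(13/4), and similarly M = m/sqrt(W^2), N = n/sqrt(W^2)


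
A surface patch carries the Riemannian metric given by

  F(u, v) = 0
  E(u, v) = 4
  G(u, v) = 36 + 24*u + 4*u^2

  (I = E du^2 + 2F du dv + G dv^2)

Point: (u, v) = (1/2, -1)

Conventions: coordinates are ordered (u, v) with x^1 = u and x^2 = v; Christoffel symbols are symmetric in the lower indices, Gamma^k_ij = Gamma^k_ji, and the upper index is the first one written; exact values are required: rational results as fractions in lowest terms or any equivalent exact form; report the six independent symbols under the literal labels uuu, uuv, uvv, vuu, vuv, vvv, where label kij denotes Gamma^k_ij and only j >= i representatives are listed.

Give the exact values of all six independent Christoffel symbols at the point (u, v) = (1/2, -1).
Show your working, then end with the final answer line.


E = 4, F = 0, G = 49 at the point
E_u = 0, E_v = 0, F_u = 0, F_v = 0, G_u = 28, G_v = 0
EG - F^2 = 196;  g^inv = (1/196) * [[49, 0], [0, 4]]
first-kind symbols [ij,l] = (1/2)(d_i g_jl + d_j g_il - d_l g_ij): [uu,u] = E_u/2 = 0, [uu,v] = F_u - E_v/2 = 0, [uv,u] = E_v/2 = 0, [uv,v] = G_u/2 = 14, [vv,u] = F_v - G_u/2 = -14, [vv,v] = G_v/2 = 0
Gamma^u_ij = (G*[ij,u] - F*[ij,v])/(EG - F^2), Gamma^v_ij = (E*[ij,v] - F*[ij,u])/(EG - F^2)

Answer: Gamma_uuu = 0, Gamma_uuv = 0, Gamma_uvv = -7/2, Gamma_vuu = 0, Gamma_vuv = 2/7, Gamma_vvv = 0


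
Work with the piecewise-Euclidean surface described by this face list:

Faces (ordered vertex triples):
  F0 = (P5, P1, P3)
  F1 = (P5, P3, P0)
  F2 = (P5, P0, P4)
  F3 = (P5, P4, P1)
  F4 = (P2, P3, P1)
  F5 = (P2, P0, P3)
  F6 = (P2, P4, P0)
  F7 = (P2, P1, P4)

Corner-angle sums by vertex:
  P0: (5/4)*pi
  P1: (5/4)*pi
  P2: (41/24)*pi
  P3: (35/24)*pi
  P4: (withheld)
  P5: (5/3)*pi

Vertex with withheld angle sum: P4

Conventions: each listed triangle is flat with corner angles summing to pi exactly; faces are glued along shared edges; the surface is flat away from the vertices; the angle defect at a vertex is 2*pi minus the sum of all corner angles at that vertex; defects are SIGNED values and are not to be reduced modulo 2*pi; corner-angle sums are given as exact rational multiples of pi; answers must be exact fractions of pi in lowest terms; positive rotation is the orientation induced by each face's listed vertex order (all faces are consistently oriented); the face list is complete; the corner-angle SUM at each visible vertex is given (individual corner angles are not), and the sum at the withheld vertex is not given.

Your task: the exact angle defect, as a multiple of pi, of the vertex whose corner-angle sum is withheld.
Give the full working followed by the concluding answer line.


V = 6, E = 12, F = 8; chi = V - E + F = 2
Gauss-Bonnet: total defect = 2*pi*chi = 4*pi; visible defects sum to (8/3)*pi

Answer: defect(P4) = (4/3)*pi


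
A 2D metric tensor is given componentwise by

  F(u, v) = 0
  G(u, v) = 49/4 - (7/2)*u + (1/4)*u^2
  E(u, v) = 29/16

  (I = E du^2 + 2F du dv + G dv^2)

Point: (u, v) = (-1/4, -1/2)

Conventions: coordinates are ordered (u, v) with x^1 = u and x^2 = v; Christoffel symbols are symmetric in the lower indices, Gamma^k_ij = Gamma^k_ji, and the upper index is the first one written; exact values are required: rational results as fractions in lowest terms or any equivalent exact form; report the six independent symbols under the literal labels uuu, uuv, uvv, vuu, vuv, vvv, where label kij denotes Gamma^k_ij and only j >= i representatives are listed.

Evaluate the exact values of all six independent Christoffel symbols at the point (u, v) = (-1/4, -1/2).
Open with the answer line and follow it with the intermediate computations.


Answer: Gamma_uuu = 0, Gamma_uuv = 0, Gamma_uvv = 1, Gamma_vuu = 0, Gamma_vuv = -4/29, Gamma_vvv = 0

E = 29/16, F = 0, G = 841/64 at the point
E_u = 0, E_v = 0, F_u = 0, F_v = 0, G_u = -29/8, G_v = 0
EG - F^2 = 24389/1024;  g^inv = (1024/24389) * [[841/64, 0], [0, 29/16]]
first-kind symbols [ij,l] = (1/2)(d_i g_jl + d_j g_il - d_l g_ij): [uu,u] = E_u/2 = 0, [uu,v] = F_u - E_v/2 = 0, [uv,u] = E_v/2 = 0, [uv,v] = G_u/2 = -29/16, [vv,u] = F_v - G_u/2 = 29/16, [vv,v] = G_v/2 = 0
Gamma^u_ij = (G*[ij,u] - F*[ij,v])/(EG - F^2), Gamma^v_ij = (E*[ij,v] - F*[ij,u])/(EG - F^2)


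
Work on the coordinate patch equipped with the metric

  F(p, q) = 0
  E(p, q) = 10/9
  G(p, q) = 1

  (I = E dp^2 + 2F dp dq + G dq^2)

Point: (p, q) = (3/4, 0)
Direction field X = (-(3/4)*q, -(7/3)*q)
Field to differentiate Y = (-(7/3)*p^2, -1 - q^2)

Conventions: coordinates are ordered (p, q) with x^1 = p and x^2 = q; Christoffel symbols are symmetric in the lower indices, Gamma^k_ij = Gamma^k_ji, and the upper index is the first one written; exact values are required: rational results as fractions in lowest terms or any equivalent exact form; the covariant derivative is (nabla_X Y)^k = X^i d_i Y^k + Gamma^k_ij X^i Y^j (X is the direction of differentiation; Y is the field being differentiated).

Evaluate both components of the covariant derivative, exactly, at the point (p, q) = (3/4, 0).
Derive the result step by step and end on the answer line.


E = 10/9, F = 0, G = 1 at the point
E_p = 0, E_q = 0, F_p = 0, F_q = 0, G_p = 0, G_q = 0
EG - F^2 = 10/9;  g^inv = (9/10) * [[1, 0], [0, 10/9]]
first-kind symbols [ij,l] = (1/2)(d_i g_jl + d_j g_il - d_l g_ij): [pp,p] = E_p/2 = 0, [pp,q] = F_p - E_q/2 = 0, [pq,p] = E_q/2 = 0, [pq,q] = G_p/2 = 0, [qq,p] = F_q - G_p/2 = 0, [qq,q] = G_q/2 = 0
Gamma^p_ij = (G*[ij,p] - F*[ij,q])/(EG - F^2), Gamma^q_ij = (E*[ij,q] - F*[ij,p])/(EG - F^2)
Gamma_ppp = 0, Gamma_ppq = 0, Gamma_pqq = 0, Gamma_qpp = 0, Gamma_qpq = 0, Gamma_qqq = 0
X = (0, 0), Y = (-21/16, -1) at the point

Answer: (nabla_X Y)^p = 0, (nabla_X Y)^q = 0


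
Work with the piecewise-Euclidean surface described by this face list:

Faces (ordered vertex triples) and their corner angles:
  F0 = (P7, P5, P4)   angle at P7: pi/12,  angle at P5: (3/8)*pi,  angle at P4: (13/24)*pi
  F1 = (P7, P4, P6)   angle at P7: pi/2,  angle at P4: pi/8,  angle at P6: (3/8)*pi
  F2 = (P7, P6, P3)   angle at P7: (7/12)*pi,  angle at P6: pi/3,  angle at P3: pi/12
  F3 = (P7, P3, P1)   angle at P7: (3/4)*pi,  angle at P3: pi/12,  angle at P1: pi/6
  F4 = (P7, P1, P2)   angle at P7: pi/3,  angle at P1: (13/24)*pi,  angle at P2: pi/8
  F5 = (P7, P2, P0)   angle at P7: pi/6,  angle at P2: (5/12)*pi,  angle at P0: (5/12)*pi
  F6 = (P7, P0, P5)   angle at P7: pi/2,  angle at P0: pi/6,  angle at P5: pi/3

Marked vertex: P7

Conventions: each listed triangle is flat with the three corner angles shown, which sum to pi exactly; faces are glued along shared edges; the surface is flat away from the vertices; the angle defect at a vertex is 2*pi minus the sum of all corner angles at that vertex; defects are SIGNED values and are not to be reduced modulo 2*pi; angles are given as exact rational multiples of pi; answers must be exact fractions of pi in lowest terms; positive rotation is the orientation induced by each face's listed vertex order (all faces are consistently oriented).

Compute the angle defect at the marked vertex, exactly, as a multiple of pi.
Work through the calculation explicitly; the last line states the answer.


Sum of corner angles at P7: (35/12)*pi
defect = 2*pi - (35/12)*pi

Answer: defect(P7) = (-11/12)*pi


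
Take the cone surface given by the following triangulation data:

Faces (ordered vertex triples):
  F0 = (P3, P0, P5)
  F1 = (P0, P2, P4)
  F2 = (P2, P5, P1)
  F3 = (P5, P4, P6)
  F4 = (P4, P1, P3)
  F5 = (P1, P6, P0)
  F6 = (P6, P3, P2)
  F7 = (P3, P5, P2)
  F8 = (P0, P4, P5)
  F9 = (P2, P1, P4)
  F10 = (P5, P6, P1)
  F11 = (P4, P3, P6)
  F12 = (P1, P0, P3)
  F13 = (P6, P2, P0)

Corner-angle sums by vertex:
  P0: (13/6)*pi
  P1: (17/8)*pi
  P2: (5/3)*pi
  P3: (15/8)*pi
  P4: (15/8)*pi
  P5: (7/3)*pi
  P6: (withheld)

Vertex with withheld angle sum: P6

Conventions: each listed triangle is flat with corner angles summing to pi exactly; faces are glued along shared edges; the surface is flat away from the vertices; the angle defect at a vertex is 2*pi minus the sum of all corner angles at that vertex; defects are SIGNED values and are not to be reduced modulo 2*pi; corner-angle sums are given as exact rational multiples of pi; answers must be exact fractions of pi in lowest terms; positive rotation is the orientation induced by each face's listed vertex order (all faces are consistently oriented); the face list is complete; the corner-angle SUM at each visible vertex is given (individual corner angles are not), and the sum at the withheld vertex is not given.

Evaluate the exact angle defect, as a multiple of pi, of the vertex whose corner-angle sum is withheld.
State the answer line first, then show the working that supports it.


Answer: defect(P6) = pi/24

V = 7, E = 21, F = 14; chi = V - E + F = 0
Gauss-Bonnet: total defect = 2*pi*chi = 0; visible defects sum to -pi/24


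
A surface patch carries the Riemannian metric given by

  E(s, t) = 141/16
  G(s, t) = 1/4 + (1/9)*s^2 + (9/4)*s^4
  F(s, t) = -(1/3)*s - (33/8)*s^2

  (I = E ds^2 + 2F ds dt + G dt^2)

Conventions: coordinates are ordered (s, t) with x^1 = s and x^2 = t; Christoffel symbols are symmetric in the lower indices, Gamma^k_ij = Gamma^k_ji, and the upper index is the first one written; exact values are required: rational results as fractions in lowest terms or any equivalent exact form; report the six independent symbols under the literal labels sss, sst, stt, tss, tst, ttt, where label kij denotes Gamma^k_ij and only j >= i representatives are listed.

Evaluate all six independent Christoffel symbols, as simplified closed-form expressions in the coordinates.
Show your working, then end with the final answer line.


E = 141/16; F = -(1/3)*s - (33/8)*s^2; G = 1/4 + (1/9)*s^2 + (9/4)*s^4
Gamma^k_ij = (1/2) g^{kl} (d_i g_jl + d_j g_il - d_l g_ij), with g^inv = (1/(EG-F^2)) [[G, -F], [-F, E]]
first partials: E_s = 0, E_t = 0, F_s = -1/3 - (33/4)*s, F_t = 0, G_s = (2/9)*s + 9*s^3, G_t = 0
D = EG - F^2 = 141/64 + (125/144)*s^2 - (11/4)*s^3 + (45/16)*s^4
expanded: Gamma^s_ss = (G E_s - 2F F_s + F E_t)/(2D), Gamma^s_st = (G E_t - F G_s)/(2D), Gamma^s_tt = (2G F_t - G G_s - F G_t)/(2D), Gamma^t_ss = (2E F_s - E E_t - F E_s)/(2D), Gamma^t_st = (E G_s - F E_t)/(2D), Gamma^t_tt = (E G_t - 2F F_t + F G_s)/(2D); substitute and cancel common factors

Answer: Gamma_sss = (-19602*s^3 - 2376*s^2 - 64*s)/(1620*s^4 - 1584*s^3 + 500*s^2 + 1269), Gamma_sst = (32076*s^5 + 2592*s^4 + 792*s^3 + 64*s^2)/(4860*s^4 - 4752*s^3 + 1500*s^2 + 3807), Gamma_stt = (-52488*s^7 - 3888*s^5 - 5896*s^3 - 144*s)/(14580*s^4 - 14256*s^3 + 4500*s^2 + 11421), Gamma_tss = (-41877*s - 1692)/(1620*s^4 - 1584*s^3 + 500*s^2 + 1269), Gamma_tst = (22842*s^3 + 564*s)/(1620*s^4 - 1584*s^3 + 500*s^2 + 1269), Gamma_ttt = (-32076*s^5 - 2592*s^4 - 792*s^3 - 64*s^2)/(4860*s^4 - 4752*s^3 + 1500*s^2 + 3807)


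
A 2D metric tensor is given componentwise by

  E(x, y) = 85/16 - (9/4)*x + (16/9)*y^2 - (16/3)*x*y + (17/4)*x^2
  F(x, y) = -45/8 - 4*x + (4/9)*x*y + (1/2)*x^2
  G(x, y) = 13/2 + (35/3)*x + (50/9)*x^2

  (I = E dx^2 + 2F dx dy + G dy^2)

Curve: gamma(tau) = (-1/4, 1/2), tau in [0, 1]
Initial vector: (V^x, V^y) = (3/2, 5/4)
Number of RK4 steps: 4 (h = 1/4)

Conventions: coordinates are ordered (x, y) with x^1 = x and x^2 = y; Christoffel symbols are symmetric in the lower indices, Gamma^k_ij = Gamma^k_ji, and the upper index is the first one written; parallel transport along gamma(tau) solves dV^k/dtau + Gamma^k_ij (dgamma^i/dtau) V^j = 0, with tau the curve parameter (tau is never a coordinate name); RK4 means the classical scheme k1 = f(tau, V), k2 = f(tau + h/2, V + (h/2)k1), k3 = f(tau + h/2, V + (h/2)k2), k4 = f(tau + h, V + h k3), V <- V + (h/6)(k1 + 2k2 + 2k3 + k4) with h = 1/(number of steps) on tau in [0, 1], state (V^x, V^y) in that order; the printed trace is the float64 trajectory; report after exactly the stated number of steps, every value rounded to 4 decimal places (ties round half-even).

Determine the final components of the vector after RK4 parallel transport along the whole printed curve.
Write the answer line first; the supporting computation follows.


Answer: V^x = 1.5000, V^y = 1.2500

gamma'(tau) = (0, 0); f(tau, V)^k = -Gamma^k_ij(gamma(tau)) gamma'^i(tau) V^j; h = 1/4; intermediate values shown to 6 dp
curve data and Christoffel symbols at the stage parameters:
  tau = 0.000000: gamma = (-0.250000, 0.500000), gamma' = (0.000000, 0.000000); Gamma_xxx = -5.778375, Gamma_xxy = 3.887988, Gamma_xyy = -2.599834, Gamma_yxx = -8.255515, Gamma_yxy = 5.729696, Gamma_yyy = -3.075246
  tau = 0.125000: gamma = (-0.250000, 0.500000), gamma' = (0.000000, 0.000000); Gamma_xxx = -5.778375, Gamma_xxy = 3.887988, Gamma_xyy = -2.599834, Gamma_yxx = -8.255515, Gamma_yxy = 5.729696, Gamma_yyy = -3.075246
  tau = 0.250000: gamma = (-0.250000, 0.500000), gamma' = (0.000000, 0.000000); Gamma_xxx = -5.778375, Gamma_xxy = 3.887988, Gamma_xyy = -2.599834, Gamma_yxx = -8.255515, Gamma_yxy = 5.729696, Gamma_yyy = -3.075246
  tau = 0.375000: gamma = (-0.250000, 0.500000), gamma' = (0.000000, 0.000000); Gamma_xxx = -5.778375, Gamma_xxy = 3.887988, Gamma_xyy = -2.599834, Gamma_yxx = -8.255515, Gamma_yxy = 5.729696, Gamma_yyy = -3.075246
  tau = 0.500000: gamma = (-0.250000, 0.500000), gamma' = (0.000000, 0.000000); Gamma_xxx = -5.778375, Gamma_xxy = 3.887988, Gamma_xyy = -2.599834, Gamma_yxx = -8.255515, Gamma_yxy = 5.729696, Gamma_yyy = -3.075246
  tau = 0.625000: gamma = (-0.250000, 0.500000), gamma' = (0.000000, 0.000000); Gamma_xxx = -5.778375, Gamma_xxy = 3.887988, Gamma_xyy = -2.599834, Gamma_yxx = -8.255515, Gamma_yxy = 5.729696, Gamma_yyy = -3.075246
  tau = 0.750000: gamma = (-0.250000, 0.500000), gamma' = (0.000000, 0.000000); Gamma_xxx = -5.778375, Gamma_xxy = 3.887988, Gamma_xyy = -2.599834, Gamma_yxx = -8.255515, Gamma_yxy = 5.729696, Gamma_yyy = -3.075246
  tau = 0.875000: gamma = (-0.250000, 0.500000), gamma' = (0.000000, 0.000000); Gamma_xxx = -5.778375, Gamma_xxy = 3.887988, Gamma_xyy = -2.599834, Gamma_yxx = -8.255515, Gamma_yxy = 5.729696, Gamma_yyy = -3.075246
  tau = 1.000000: gamma = (-0.250000, 0.500000), gamma' = (0.000000, 0.000000); Gamma_xxx = -5.778375, Gamma_xxy = 3.887988, Gamma_xyy = -2.599834, Gamma_yxx = -8.255515, Gamma_yxy = 5.729696, Gamma_yyy = -3.075246
step 0: V^x = 1.5000, V^y = 1.2500
step 1: k1 = (0.000000, 0.000000), k2 = (0.000000, 0.000000), k3 = (0.000000, 0.000000), k4 = (0.000000, 0.000000); V <- V + (h/6)(k1 + 2k2 + 2k3 + k4): V^x = 1.5000, V^y = 1.2500
step 2: k1 = (0.000000, 0.000000), k2 = (0.000000, 0.000000), k3 = (0.000000, 0.000000), k4 = (0.000000, 0.000000); V <- V + (h/6)(k1 + 2k2 + 2k3 + k4): V^x = 1.5000, V^y = 1.2500
step 3: k1 = (0.000000, 0.000000), k2 = (0.000000, 0.000000), k3 = (0.000000, 0.000000), k4 = (0.000000, 0.000000); V <- V + (h/6)(k1 + 2k2 + 2k3 + k4): V^x = 1.5000, V^y = 1.2500
step 4: k1 = (0.000000, 0.000000), k2 = (0.000000, 0.000000), k3 = (0.000000, 0.000000), k4 = (0.000000, 0.000000); V <- V + (h/6)(k1 + 2k2 + 2k3 + k4): V^x = 1.5000, V^y = 1.2500
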